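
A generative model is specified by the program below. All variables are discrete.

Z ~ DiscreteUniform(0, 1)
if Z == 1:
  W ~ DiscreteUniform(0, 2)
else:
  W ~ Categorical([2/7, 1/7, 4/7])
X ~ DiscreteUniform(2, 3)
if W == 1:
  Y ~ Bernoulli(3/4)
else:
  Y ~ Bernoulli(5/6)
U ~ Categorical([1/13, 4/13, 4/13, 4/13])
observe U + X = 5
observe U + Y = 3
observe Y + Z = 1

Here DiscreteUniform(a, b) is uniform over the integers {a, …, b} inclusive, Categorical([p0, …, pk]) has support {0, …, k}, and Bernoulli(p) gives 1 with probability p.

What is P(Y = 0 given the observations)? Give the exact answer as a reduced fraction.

Enumerate traces; 6 have nonzero weight after conditioning:
  (Z=0, W=0, X=3, Y=1, U=2) weight 5/273
  (Z=0, W=1, X=3, Y=1, U=2) weight 3/364
  (Z=0, W=2, X=3, Y=1, U=2) weight 10/273
  (Z=1, W=0, X=2, Y=0, U=3) weight 1/234
  (Z=1, W=1, X=2, Y=0, U=3) weight 1/156
  (Z=1, W=2, X=2, Y=0, U=3) weight 1/234
Group by Y:
  weight(Y=0) = 7/468
  weight(Y=1) = 23/364
Total weight = 7/468 + 23/364 = 64/819
P(Y=0 | obs) = 7/468 / 64/819 = 49/256
P(Y=1 | obs) = 23/364 / 64/819 = 207/256

P(Y = 0 | obs) = 49/256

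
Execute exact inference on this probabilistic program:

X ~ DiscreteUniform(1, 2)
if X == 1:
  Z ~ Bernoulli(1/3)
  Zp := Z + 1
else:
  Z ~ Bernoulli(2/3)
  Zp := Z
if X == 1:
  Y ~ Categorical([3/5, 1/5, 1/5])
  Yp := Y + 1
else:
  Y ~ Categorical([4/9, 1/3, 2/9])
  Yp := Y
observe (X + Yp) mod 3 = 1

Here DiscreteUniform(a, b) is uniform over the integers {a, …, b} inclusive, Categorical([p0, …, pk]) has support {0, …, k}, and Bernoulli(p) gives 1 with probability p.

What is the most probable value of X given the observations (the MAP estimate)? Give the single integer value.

Enumerate traces; 4 have nonzero weight after conditioning:
  (X=1, Z=0, Y=2) weight 1/15
  (X=1, Z=1, Y=2) weight 1/30
  (X=2, Z=0, Y=2) weight 1/27
  (X=2, Z=1, Y=2) weight 2/27
Group by X:
  weight(X=1) = 1/10
  weight(X=2) = 1/9
Total weight = 1/10 + 1/9 = 19/90
P(X=1 | obs) = 1/10 / 19/90 = 9/19
P(X=2 | obs) = 1/9 / 19/90 = 10/19
argmax = 2

argmax_v P(X = v | obs) = 2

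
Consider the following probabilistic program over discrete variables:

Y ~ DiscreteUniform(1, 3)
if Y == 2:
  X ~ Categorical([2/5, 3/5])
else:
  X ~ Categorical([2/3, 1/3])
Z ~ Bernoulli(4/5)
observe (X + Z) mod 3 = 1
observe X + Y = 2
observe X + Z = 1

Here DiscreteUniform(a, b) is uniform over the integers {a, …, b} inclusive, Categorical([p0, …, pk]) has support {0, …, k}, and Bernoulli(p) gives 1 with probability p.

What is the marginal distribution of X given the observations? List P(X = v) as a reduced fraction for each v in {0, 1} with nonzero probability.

P(X=0) = 24/29, P(X=1) = 5/29

Enumerate traces; 2 have nonzero weight after conditioning:
  (Y=1, X=1, Z=0) weight 1/45
  (Y=2, X=0, Z=1) weight 8/75
Group by X:
  weight(X=0) = 8/75
  weight(X=1) = 1/45
Total weight = 8/75 + 1/45 = 29/225
P(X=0 | obs) = 8/75 / 29/225 = 24/29
P(X=1 | obs) = 1/45 / 29/225 = 5/29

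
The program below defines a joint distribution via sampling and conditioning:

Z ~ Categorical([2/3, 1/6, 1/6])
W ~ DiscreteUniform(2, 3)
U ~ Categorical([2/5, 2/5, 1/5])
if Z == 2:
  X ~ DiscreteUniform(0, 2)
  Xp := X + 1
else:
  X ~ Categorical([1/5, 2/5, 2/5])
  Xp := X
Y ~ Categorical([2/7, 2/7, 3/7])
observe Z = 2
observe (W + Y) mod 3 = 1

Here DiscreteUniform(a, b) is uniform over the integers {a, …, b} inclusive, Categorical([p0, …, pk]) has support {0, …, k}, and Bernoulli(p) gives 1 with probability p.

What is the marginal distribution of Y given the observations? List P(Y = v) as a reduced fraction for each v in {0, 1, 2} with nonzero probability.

Enumerate traces; 18 have nonzero weight after conditioning:
  (Z=2, W=2, U=0, X=0, Y=2) weight 1/210
  (Z=2, W=2, U=0, X=1, Y=2) weight 1/210
  (Z=2, W=2, U=0, X=2, Y=2) weight 1/210
  (Z=2, W=2, U=1, X=0, Y=2) weight 1/210
  (Z=2, W=2, U=1, X=1, Y=2) weight 1/210
  (Z=2, W=2, U=1, X=2, Y=2) weight 1/210
  (Z=2, W=2, U=2, X=0, Y=2) weight 1/420
  (Z=2, W=2, U=2, X=1, Y=2) weight 1/420
  (Z=2, W=3, U=0, X=0, Y=1) weight 1/315
  … 9 more
Group by Y:
  weight(Y=1) = 1/42
  weight(Y=2) = 1/28
Total weight = 1/42 + 1/28 = 5/84
P(Y=1 | obs) = 1/42 / 5/84 = 2/5
P(Y=2 | obs) = 1/28 / 5/84 = 3/5

P(Y=1) = 2/5, P(Y=2) = 3/5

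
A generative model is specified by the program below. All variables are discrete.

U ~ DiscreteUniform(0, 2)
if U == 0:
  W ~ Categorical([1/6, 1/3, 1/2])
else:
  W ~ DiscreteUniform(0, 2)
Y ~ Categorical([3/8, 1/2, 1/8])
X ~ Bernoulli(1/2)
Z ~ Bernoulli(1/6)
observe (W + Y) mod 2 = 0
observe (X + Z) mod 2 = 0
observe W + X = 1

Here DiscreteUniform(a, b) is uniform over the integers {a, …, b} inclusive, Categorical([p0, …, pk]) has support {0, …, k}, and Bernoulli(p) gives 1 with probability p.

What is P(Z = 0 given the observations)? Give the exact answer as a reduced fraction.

Enumerate traces; 9 have nonzero weight after conditioning:
  (U=0, W=0, Y=0, X=1, Z=1) weight 1/576
  (U=0, W=0, Y=2, X=1, Z=1) weight 1/1728
  (U=0, W=1, Y=1, X=0, Z=0) weight 5/216
  (U=1, W=0, Y=0, X=1, Z=1) weight 1/288
  (U=1, W=0, Y=2, X=1, Z=1) weight 1/864
  (U=1, W=1, Y=1, X=0, Z=0) weight 5/216
  (U=2, W=0, Y=0, X=1, Z=1) weight 1/288
  (U=2, W=0, Y=2, X=1, Z=1) weight 1/864
  … 1 more
Group by Z:
  weight(Z=0) = 5/72
  weight(Z=1) = 5/432
Total weight = 5/72 + 5/432 = 35/432
P(Z=0 | obs) = 5/72 / 35/432 = 6/7
P(Z=1 | obs) = 5/432 / 35/432 = 1/7

P(Z = 0 | obs) = 6/7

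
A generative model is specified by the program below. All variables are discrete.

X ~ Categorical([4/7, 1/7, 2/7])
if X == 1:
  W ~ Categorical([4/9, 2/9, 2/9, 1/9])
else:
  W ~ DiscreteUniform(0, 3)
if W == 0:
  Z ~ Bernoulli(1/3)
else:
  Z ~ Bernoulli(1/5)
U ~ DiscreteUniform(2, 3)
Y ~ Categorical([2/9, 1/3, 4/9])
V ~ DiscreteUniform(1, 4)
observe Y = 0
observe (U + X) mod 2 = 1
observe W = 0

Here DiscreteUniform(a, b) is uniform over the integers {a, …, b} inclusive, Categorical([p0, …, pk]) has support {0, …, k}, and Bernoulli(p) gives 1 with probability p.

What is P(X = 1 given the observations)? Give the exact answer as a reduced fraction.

Enumerate traces; 24 have nonzero weight after conditioning:
  (X=0, W=0, Z=0, U=3, Y=0, V=1) weight 1/378
  (X=0, W=0, Z=0, U=3, Y=0, V=2) weight 1/378
  (X=0, W=0, Z=0, U=3, Y=0, V=3) weight 1/378
  (X=0, W=0, Z=0, U=3, Y=0, V=4) weight 1/378
  (X=0, W=0, Z=1, U=3, Y=0, V=1) weight 1/756
  (X=0, W=0, Z=1, U=3, Y=0, V=2) weight 1/756
  (X=0, W=0, Z=1, U=3, Y=0, V=3) weight 1/756
  (X=0, W=0, Z=1, U=3, Y=0, V=4) weight 1/756
  (X=1, W=0, Z=0, U=2, Y=0, V=1) weight 2/1701
  (X=2, W=0, Z=0, U=3, Y=0, V=1) weight 1/756
  … 14 more
Group by X:
  weight(X=0) = 1/63
  weight(X=1) = 4/567
  weight(X=2) = 1/126
Total weight = 1/63 + 4/567 + 1/126 = 5/162
P(X=0 | obs) = 1/63 / 5/162 = 18/35
P(X=1 | obs) = 4/567 / 5/162 = 8/35
P(X=2 | obs) = 1/126 / 5/162 = 9/35

P(X = 1 | obs) = 8/35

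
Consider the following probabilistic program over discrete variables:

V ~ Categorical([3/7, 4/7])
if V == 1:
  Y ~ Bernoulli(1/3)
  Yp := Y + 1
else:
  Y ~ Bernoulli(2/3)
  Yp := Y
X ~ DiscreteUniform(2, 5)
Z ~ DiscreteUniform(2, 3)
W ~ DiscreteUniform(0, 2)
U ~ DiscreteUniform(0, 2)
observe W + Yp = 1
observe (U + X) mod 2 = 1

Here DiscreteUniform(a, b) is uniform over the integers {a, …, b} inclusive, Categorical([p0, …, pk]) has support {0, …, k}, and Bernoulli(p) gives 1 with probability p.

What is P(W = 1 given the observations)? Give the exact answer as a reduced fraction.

Enumerate traces; 36 have nonzero weight after conditioning:
  (V=0, Y=0, X=2, Z=2, W=1, U=1) weight 1/504
  (V=0, Y=0, X=2, Z=3, W=1, U=1) weight 1/504
  (V=0, Y=0, X=3, Z=2, W=1, U=0) weight 1/504
  (V=0, Y=0, X=3, Z=2, W=1, U=2) weight 1/504
  (V=0, Y=0, X=3, Z=3, W=1, U=0) weight 1/504
  (V=0, Y=0, X=3, Z=3, W=1, U=2) weight 1/504
  (V=0, Y=0, X=4, Z=2, W=1, U=1) weight 1/504
  (V=0, Y=0, X=4, Z=3, W=1, U=1) weight 1/504
  (V=0, Y=1, X=2, Z=2, W=0, U=1) weight 1/252
  … 27 more
Group by W:
  weight(W=0) = 1/9
  weight(W=1) = 1/42
Total weight = 1/9 + 1/42 = 17/126
P(W=0 | obs) = 1/9 / 17/126 = 14/17
P(W=1 | obs) = 1/42 / 17/126 = 3/17

P(W = 1 | obs) = 3/17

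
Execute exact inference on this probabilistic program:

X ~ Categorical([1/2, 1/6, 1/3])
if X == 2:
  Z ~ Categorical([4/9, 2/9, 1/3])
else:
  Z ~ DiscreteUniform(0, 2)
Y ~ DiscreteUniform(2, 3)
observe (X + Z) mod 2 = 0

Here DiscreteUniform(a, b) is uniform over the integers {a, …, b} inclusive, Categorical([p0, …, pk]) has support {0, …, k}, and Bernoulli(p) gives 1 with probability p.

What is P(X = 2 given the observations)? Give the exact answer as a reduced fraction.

Enumerate traces; 10 have nonzero weight after conditioning:
  (X=0, Z=0, Y=2) weight 1/12
  (X=0, Z=0, Y=3) weight 1/12
  (X=0, Z=2, Y=2) weight 1/12
  (X=0, Z=2, Y=3) weight 1/12
  (X=1, Z=1, Y=2) weight 1/36
  (X=1, Z=1, Y=3) weight 1/36
  (X=2, Z=0, Y=2) weight 2/27
  (X=2, Z=0, Y=3) weight 2/27
  … 2 more
Group by X:
  weight(X=0) = 1/3
  weight(X=1) = 1/18
  weight(X=2) = 7/27
Total weight = 1/3 + 1/18 + 7/27 = 35/54
P(X=0 | obs) = 1/3 / 35/54 = 18/35
P(X=1 | obs) = 1/18 / 35/54 = 3/35
P(X=2 | obs) = 7/27 / 35/54 = 2/5

P(X = 2 | obs) = 2/5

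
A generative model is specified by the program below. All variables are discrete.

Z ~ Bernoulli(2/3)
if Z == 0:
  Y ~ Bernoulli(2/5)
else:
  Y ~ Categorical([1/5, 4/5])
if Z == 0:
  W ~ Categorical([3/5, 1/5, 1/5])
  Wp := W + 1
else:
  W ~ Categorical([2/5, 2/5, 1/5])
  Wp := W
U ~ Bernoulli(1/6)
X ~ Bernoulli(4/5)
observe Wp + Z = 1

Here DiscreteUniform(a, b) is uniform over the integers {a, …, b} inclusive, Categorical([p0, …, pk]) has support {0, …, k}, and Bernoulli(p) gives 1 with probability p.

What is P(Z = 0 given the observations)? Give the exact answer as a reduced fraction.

P(Z = 0 | obs) = 3/7

Enumerate traces; 16 have nonzero weight after conditioning:
  (Z=0, Y=0, W=0, U=0, X=0) weight 1/50
  (Z=0, Y=0, W=0, U=0, X=1) weight 2/25
  (Z=0, Y=0, W=0, U=1, X=0) weight 1/250
  (Z=0, Y=0, W=0, U=1, X=1) weight 2/125
  (Z=0, Y=1, W=0, U=0, X=0) weight 1/75
  (Z=0, Y=1, W=0, U=0, X=1) weight 4/75
  (Z=0, Y=1, W=0, U=1, X=0) weight 1/375
  (Z=0, Y=1, W=0, U=1, X=1) weight 4/375
  (Z=1, Y=0, W=0, U=0, X=0) weight 2/225
  … 7 more
Group by Z:
  weight(Z=0) = 1/5
  weight(Z=1) = 4/15
Total weight = 1/5 + 4/15 = 7/15
P(Z=0 | obs) = 1/5 / 7/15 = 3/7
P(Z=1 | obs) = 4/15 / 7/15 = 4/7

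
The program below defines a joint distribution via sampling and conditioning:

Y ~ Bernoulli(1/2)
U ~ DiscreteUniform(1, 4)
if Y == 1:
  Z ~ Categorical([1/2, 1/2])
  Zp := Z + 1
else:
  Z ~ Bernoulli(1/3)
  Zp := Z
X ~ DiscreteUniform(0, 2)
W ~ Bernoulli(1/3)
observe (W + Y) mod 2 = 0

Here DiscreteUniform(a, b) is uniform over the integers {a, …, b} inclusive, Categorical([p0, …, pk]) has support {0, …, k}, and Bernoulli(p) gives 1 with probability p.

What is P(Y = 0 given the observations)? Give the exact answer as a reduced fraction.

Enumerate traces; 48 have nonzero weight after conditioning:
  (Y=0, U=1, Z=0, X=0, W=0) weight 1/54
  (Y=0, U=1, Z=0, X=1, W=0) weight 1/54
  (Y=0, U=1, Z=0, X=2, W=0) weight 1/54
  (Y=0, U=1, Z=1, X=0, W=0) weight 1/108
  (Y=0, U=1, Z=1, X=1, W=0) weight 1/108
  (Y=0, U=1, Z=1, X=2, W=0) weight 1/108
  (Y=0, U=2, Z=0, X=0, W=0) weight 1/54
  (Y=0, U=2, Z=0, X=1, W=0) weight 1/54
  (Y=1, U=1, Z=0, X=0, W=1) weight 1/144
  … 39 more
Group by Y:
  weight(Y=0) = 1/3
  weight(Y=1) = 1/6
Total weight = 1/3 + 1/6 = 1/2
P(Y=0 | obs) = 1/3 / 1/2 = 2/3
P(Y=1 | obs) = 1/6 / 1/2 = 1/3

P(Y = 0 | obs) = 2/3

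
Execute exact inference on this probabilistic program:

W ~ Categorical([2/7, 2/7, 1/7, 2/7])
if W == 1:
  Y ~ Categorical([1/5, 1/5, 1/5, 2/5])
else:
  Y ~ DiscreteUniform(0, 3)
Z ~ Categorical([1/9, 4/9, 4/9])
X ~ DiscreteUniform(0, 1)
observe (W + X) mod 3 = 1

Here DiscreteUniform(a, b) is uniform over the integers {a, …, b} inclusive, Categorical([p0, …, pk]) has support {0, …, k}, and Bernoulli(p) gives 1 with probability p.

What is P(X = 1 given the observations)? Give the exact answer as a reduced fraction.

P(X = 1 | obs) = 2/3

Enumerate traces; 36 have nonzero weight after conditioning:
  (W=0, Y=0, Z=0, X=1) weight 1/252
  (W=0, Y=0, Z=1, X=1) weight 1/63
  (W=0, Y=0, Z=2, X=1) weight 1/63
  (W=0, Y=1, Z=0, X=1) weight 1/252
  (W=0, Y=1, Z=1, X=1) weight 1/63
  (W=0, Y=1, Z=2, X=1) weight 1/63
  (W=0, Y=2, Z=0, X=1) weight 1/252
  (W=0, Y=2, Z=1, X=1) weight 1/63
  (W=1, Y=0, Z=0, X=0) weight 1/315
  … 27 more
Group by X:
  weight(X=0) = 1/7
  weight(X=1) = 2/7
Total weight = 1/7 + 2/7 = 3/7
P(X=0 | obs) = 1/7 / 3/7 = 1/3
P(X=1 | obs) = 2/7 / 3/7 = 2/3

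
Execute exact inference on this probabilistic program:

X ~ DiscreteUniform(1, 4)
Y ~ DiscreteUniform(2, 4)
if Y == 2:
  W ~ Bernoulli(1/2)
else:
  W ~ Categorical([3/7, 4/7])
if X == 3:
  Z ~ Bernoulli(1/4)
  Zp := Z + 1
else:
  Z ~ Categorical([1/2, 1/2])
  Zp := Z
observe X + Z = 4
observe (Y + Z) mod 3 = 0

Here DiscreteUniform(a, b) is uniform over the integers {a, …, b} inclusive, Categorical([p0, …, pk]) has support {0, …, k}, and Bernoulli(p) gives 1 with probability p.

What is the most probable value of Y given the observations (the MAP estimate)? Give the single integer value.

Enumerate traces; 4 have nonzero weight after conditioning:
  (X=3, Y=2, W=0, Z=1) weight 1/96
  (X=3, Y=2, W=1, Z=1) weight 1/96
  (X=4, Y=3, W=0, Z=0) weight 1/56
  (X=4, Y=3, W=1, Z=0) weight 1/42
Group by Y:
  weight(Y=2) = 1/48
  weight(Y=3) = 1/24
Total weight = 1/48 + 1/24 = 1/16
P(Y=2 | obs) = 1/48 / 1/16 = 1/3
P(Y=3 | obs) = 1/24 / 1/16 = 2/3
argmax = 3

argmax_v P(Y = v | obs) = 3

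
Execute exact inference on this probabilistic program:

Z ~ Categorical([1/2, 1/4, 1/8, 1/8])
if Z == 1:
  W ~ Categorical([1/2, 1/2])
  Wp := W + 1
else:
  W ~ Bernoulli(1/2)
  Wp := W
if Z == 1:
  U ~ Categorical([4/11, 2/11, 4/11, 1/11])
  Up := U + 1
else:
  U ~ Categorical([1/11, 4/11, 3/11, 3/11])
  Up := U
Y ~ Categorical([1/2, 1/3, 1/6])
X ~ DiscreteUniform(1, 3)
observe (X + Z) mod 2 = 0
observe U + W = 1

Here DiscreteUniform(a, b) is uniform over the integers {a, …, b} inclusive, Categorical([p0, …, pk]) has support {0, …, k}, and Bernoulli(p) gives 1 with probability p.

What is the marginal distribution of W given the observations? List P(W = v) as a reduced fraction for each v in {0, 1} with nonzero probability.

Enumerate traces; 36 have nonzero weight after conditioning:
  (Z=0, W=0, U=1, Y=0, X=2) weight 1/66
  (Z=0, W=0, U=1, Y=1, X=2) weight 1/99
  (Z=0, W=0, U=1, Y=2, X=2) weight 1/198
  (Z=0, W=1, U=0, Y=0, X=2) weight 1/264
  (Z=0, W=1, U=0, Y=1, X=2) weight 1/396
  (Z=0, W=1, U=0, Y=2, X=2) weight 1/792
  (Z=1, W=0, U=1, Y=0, X=1) weight 1/264
  (Z=1, W=0, U=1, Y=0, X=3) weight 1/264
  … 28 more
Group by W:
  weight(W=0) = 3/44
  weight(W=1) = 23/528
Total weight = 3/44 + 23/528 = 59/528
P(W=0 | obs) = 3/44 / 59/528 = 36/59
P(W=1 | obs) = 23/528 / 59/528 = 23/59

P(W=0) = 36/59, P(W=1) = 23/59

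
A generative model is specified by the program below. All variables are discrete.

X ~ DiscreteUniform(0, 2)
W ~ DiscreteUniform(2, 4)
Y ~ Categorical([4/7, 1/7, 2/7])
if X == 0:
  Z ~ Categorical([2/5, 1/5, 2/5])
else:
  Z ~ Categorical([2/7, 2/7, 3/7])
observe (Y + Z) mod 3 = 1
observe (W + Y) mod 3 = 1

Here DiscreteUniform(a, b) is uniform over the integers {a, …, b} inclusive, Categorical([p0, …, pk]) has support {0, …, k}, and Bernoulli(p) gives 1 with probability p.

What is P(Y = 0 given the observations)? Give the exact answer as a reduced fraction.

P(Y = 0 | obs) = 54/115

Enumerate traces; 9 have nonzero weight after conditioning:
  (X=0, W=2, Y=2, Z=2) weight 4/315
  (X=0, W=3, Y=1, Z=0) weight 2/315
  (X=0, W=4, Y=0, Z=1) weight 4/315
  (X=1, W=2, Y=2, Z=2) weight 2/147
  (X=1, W=3, Y=1, Z=0) weight 2/441
  (X=1, W=4, Y=0, Z=1) weight 8/441
  (X=2, W=2, Y=2, Z=2) weight 2/147
  (X=2, W=3, Y=1, Z=0) weight 2/441
  … 1 more
Group by Y:
  weight(Y=0) = 12/245
  weight(Y=1) = 34/2205
  weight(Y=2) = 88/2205
Total weight = 12/245 + 34/2205 + 88/2205 = 46/441
P(Y=0 | obs) = 12/245 / 46/441 = 54/115
P(Y=1 | obs) = 34/2205 / 46/441 = 17/115
P(Y=2 | obs) = 88/2205 / 46/441 = 44/115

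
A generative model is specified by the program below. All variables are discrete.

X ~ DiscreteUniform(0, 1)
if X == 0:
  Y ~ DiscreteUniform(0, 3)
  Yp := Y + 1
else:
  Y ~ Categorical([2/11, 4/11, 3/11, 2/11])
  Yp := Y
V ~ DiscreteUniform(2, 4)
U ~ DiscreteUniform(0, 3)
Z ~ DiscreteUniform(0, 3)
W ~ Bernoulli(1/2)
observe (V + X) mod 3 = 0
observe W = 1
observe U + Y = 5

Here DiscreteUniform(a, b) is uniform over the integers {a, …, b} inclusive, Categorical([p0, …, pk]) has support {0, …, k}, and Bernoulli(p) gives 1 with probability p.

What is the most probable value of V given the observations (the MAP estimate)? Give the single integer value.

argmax_v P(V = v | obs) = 3

Enumerate traces; 16 have nonzero weight after conditioning:
  (X=0, Y=2, V=3, U=3, Z=0, W=1) weight 1/768
  (X=0, Y=2, V=3, U=3, Z=1, W=1) weight 1/768
  (X=0, Y=2, V=3, U=3, Z=2, W=1) weight 1/768
  (X=0, Y=2, V=3, U=3, Z=3, W=1) weight 1/768
  (X=0, Y=3, V=3, U=2, Z=0, W=1) weight 1/768
  (X=0, Y=3, V=3, U=2, Z=1, W=1) weight 1/768
  (X=0, Y=3, V=3, U=2, Z=2, W=1) weight 1/768
  (X=0, Y=3, V=3, U=2, Z=3, W=1) weight 1/768
  (X=1, Y=2, V=2, U=3, Z=0, W=1) weight 1/704
  … 7 more
Group by V:
  weight(V=2) = 5/528
  weight(V=3) = 1/96
Total weight = 5/528 + 1/96 = 7/352
P(V=2 | obs) = 5/528 / 7/352 = 10/21
P(V=3 | obs) = 1/96 / 7/352 = 11/21
argmax = 3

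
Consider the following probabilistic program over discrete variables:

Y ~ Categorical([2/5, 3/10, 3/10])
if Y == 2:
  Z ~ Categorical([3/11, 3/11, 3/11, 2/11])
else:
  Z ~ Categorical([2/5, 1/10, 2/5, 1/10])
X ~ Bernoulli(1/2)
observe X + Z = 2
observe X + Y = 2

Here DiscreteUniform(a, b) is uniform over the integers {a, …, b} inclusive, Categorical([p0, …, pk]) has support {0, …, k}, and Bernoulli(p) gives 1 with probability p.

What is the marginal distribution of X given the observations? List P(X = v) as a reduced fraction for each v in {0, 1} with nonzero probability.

P(X=0) = 30/41, P(X=1) = 11/41

Enumerate traces; 2 have nonzero weight after conditioning:
  (Y=1, Z=1, X=1) weight 3/200
  (Y=2, Z=2, X=0) weight 9/220
Group by X:
  weight(X=0) = 9/220
  weight(X=1) = 3/200
Total weight = 9/220 + 3/200 = 123/2200
P(X=0 | obs) = 9/220 / 123/2200 = 30/41
P(X=1 | obs) = 3/200 / 123/2200 = 11/41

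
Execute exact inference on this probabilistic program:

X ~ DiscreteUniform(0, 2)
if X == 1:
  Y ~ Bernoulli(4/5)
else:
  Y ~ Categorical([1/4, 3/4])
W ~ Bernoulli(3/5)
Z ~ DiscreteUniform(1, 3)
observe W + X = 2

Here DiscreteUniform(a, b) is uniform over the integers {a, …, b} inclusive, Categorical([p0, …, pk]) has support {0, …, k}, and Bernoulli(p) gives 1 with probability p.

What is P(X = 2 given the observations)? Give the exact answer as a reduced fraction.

Enumerate traces; 12 have nonzero weight after conditioning:
  (X=1, Y=0, W=1, Z=1) weight 1/75
  (X=1, Y=0, W=1, Z=2) weight 1/75
  (X=1, Y=0, W=1, Z=3) weight 1/75
  (X=1, Y=1, W=1, Z=1) weight 4/75
  (X=1, Y=1, W=1, Z=2) weight 4/75
  (X=1, Y=1, W=1, Z=3) weight 4/75
  (X=2, Y=0, W=0, Z=1) weight 1/90
  (X=2, Y=0, W=0, Z=2) weight 1/90
  … 4 more
Group by X:
  weight(X=1) = 1/5
  weight(X=2) = 2/15
Total weight = 1/5 + 2/15 = 1/3
P(X=1 | obs) = 1/5 / 1/3 = 3/5
P(X=2 | obs) = 2/15 / 1/3 = 2/5

P(X = 2 | obs) = 2/5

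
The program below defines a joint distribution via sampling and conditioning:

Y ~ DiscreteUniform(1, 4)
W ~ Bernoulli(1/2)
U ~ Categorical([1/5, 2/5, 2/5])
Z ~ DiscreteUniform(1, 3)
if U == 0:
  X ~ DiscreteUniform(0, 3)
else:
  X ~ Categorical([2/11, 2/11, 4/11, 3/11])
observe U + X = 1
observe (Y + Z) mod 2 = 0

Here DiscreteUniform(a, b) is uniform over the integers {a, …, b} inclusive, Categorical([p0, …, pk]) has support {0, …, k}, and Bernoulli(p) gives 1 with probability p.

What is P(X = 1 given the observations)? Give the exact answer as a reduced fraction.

P(X = 1 | obs) = 11/27

Enumerate traces; 24 have nonzero weight after conditioning:
  (Y=1, W=0, U=0, Z=1, X=1) weight 1/480
  (Y=1, W=0, U=0, Z=3, X=1) weight 1/480
  (Y=1, W=0, U=1, Z=1, X=0) weight 1/330
  (Y=1, W=0, U=1, Z=3, X=0) weight 1/330
  (Y=1, W=1, U=0, Z=1, X=1) weight 1/480
  (Y=1, W=1, U=0, Z=3, X=1) weight 1/480
  (Y=1, W=1, U=1, Z=1, X=0) weight 1/330
  (Y=1, W=1, U=1, Z=3, X=0) weight 1/330
  … 16 more
Group by X:
  weight(X=0) = 2/55
  weight(X=1) = 1/40
Total weight = 2/55 + 1/40 = 27/440
P(X=0 | obs) = 2/55 / 27/440 = 16/27
P(X=1 | obs) = 1/40 / 27/440 = 11/27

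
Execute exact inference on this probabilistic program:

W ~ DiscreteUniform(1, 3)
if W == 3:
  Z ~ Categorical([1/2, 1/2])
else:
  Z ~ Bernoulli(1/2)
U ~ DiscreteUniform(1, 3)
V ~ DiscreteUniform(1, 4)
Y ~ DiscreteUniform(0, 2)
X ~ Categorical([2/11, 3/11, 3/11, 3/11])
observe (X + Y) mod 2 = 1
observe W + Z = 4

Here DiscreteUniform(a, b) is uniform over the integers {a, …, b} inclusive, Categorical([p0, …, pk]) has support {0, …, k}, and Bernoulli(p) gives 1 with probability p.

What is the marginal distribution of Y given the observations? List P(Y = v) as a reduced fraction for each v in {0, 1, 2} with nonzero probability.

P(Y=0) = 6/17, P(Y=1) = 5/17, P(Y=2) = 6/17

Enumerate traces; 72 have nonzero weight after conditioning:
  (W=3, Z=1, U=1, V=1, Y=0, X=1) weight 1/792
  (W=3, Z=1, U=1, V=1, Y=0, X=3) weight 1/792
  (W=3, Z=1, U=1, V=1, Y=1, X=0) weight 1/1188
  (W=3, Z=1, U=1, V=1, Y=1, X=2) weight 1/792
  (W=3, Z=1, U=1, V=1, Y=2, X=1) weight 1/792
  (W=3, Z=1, U=1, V=1, Y=2, X=3) weight 1/792
  (W=3, Z=1, U=1, V=2, Y=0, X=1) weight 1/792
  (W=3, Z=1, U=1, V=2, Y=0, X=3) weight 1/792
  … 64 more
Group by Y:
  weight(Y=0) = 1/33
  weight(Y=1) = 5/198
  weight(Y=2) = 1/33
Total weight = 1/33 + 5/198 + 1/33 = 17/198
P(Y=0 | obs) = 1/33 / 17/198 = 6/17
P(Y=1 | obs) = 5/198 / 17/198 = 5/17
P(Y=2 | obs) = 1/33 / 17/198 = 6/17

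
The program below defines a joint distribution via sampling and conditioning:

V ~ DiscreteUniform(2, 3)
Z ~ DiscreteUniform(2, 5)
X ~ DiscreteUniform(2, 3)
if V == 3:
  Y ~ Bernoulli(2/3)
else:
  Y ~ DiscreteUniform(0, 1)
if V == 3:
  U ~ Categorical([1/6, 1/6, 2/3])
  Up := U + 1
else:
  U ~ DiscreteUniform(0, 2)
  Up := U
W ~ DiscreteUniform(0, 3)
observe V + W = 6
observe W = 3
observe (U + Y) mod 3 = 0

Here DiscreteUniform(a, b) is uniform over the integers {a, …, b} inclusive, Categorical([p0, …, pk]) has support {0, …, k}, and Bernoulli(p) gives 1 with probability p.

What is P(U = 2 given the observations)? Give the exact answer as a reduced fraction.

P(U = 2 | obs) = 8/9

Enumerate traces; 16 have nonzero weight after conditioning:
  (V=3, Z=2, X=2, Y=0, U=0, W=3) weight 1/1152
  (V=3, Z=2, X=2, Y=1, U=2, W=3) weight 1/144
  (V=3, Z=2, X=3, Y=0, U=0, W=3) weight 1/1152
  (V=3, Z=2, X=3, Y=1, U=2, W=3) weight 1/144
  (V=3, Z=3, X=2, Y=0, U=0, W=3) weight 1/1152
  (V=3, Z=3, X=2, Y=1, U=2, W=3) weight 1/144
  (V=3, Z=3, X=3, Y=0, U=0, W=3) weight 1/1152
  (V=3, Z=3, X=3, Y=1, U=2, W=3) weight 1/144
  … 8 more
Group by U:
  weight(U=0) = 1/144
  weight(U=2) = 1/18
Total weight = 1/144 + 1/18 = 1/16
P(U=0 | obs) = 1/144 / 1/16 = 1/9
P(U=2 | obs) = 1/18 / 1/16 = 8/9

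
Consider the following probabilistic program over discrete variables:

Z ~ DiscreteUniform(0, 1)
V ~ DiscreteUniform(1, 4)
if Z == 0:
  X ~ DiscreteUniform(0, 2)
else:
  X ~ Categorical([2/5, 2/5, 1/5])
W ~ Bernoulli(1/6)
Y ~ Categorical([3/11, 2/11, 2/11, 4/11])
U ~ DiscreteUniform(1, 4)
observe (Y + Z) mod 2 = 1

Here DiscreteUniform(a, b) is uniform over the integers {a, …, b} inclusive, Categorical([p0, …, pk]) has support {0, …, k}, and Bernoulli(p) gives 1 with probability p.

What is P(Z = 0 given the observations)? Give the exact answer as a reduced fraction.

Enumerate traces; 384 have nonzero weight after conditioning:
  (Z=0, V=1, X=0, W=0, Y=1, U=1) weight 5/3168
  (Z=0, V=1, X=0, W=0, Y=1, U=2) weight 5/3168
  (Z=0, V=1, X=0, W=0, Y=1, U=3) weight 5/3168
  (Z=0, V=1, X=0, W=0, Y=1, U=4) weight 5/3168
  (Z=0, V=1, X=0, W=0, Y=3, U=1) weight 5/1584
  (Z=0, V=1, X=0, W=0, Y=3, U=2) weight 5/1584
  (Z=0, V=1, X=0, W=0, Y=3, U=3) weight 5/1584
  (Z=0, V=1, X=0, W=0, Y=3, U=4) weight 5/1584
  (Z=1, V=1, X=0, W=0, Y=0, U=1) weight 1/352
  … 375 more
Group by Z:
  weight(Z=0) = 3/11
  weight(Z=1) = 5/22
Total weight = 3/11 + 5/22 = 1/2
P(Z=0 | obs) = 3/11 / 1/2 = 6/11
P(Z=1 | obs) = 5/22 / 1/2 = 5/11

P(Z = 0 | obs) = 6/11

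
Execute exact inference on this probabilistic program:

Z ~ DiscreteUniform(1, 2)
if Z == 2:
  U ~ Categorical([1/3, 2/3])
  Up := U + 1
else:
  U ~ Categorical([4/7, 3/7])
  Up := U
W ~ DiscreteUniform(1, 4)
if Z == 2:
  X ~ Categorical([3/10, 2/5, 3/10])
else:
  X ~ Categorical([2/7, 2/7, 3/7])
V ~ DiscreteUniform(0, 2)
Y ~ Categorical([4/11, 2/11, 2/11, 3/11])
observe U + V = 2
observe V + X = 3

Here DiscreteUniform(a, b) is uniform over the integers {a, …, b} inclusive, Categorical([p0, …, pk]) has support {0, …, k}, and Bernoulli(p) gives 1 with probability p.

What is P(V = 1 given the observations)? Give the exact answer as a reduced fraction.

P(V = 1 | obs) = 141/250

Enumerate traces; 64 have nonzero weight after conditioning:
  (Z=1, U=0, W=1, X=1, V=2, Y=0) weight 4/1617
  (Z=1, U=0, W=1, X=1, V=2, Y=1) weight 2/1617
  (Z=1, U=0, W=1, X=1, V=2, Y=2) weight 2/1617
  (Z=1, U=0, W=1, X=1, V=2, Y=3) weight 1/539
  (Z=1, U=0, W=2, X=1, V=2, Y=0) weight 4/1617
  (Z=1, U=0, W=2, X=1, V=2, Y=1) weight 2/1617
  (Z=1, U=0, W=2, X=1, V=2, Y=2) weight 2/1617
  (Z=1, U=0, W=2, X=1, V=2, Y=3) weight 1/539
  (Z=1, U=1, W=1, X=2, V=1, Y=0) weight 3/1078
  … 55 more
Group by V:
  weight(V=1) = 47/735
  weight(V=2) = 109/2205
Total weight = 47/735 + 109/2205 = 50/441
P(V=1 | obs) = 47/735 / 50/441 = 141/250
P(V=2 | obs) = 109/2205 / 50/441 = 109/250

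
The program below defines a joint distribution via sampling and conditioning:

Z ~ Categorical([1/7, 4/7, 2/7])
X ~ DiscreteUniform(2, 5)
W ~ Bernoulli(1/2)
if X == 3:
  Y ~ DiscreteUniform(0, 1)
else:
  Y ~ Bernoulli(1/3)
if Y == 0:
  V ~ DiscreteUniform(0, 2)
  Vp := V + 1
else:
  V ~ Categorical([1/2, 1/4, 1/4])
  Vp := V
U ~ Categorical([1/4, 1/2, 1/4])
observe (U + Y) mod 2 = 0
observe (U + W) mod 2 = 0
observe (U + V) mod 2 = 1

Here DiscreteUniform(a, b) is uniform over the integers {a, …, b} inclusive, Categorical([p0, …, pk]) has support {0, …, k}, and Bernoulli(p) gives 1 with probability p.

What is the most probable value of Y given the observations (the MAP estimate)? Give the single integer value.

argmax_v P(Y = v | obs) = 1

Enumerate traces; 48 have nonzero weight after conditioning:
  (Z=0, X=2, W=0, Y=0, V=1, U=0) weight 1/1008
  (Z=0, X=2, W=0, Y=0, V=1, U=2) weight 1/1008
  (Z=0, X=2, W=1, Y=1, V=0, U=1) weight 1/672
  (Z=0, X=2, W=1, Y=1, V=2, U=1) weight 1/1344
  (Z=0, X=3, W=0, Y=0, V=1, U=0) weight 1/1344
  (Z=0, X=3, W=0, Y=0, V=1, U=2) weight 1/1344
  (Z=0, X=3, W=1, Y=1, V=0, U=1) weight 1/448
  (Z=0, X=3, W=1, Y=1, V=2, U=1) weight 1/896
  … 40 more
Group by Y:
  weight(Y=0) = 5/96
  weight(Y=1) = 9/128
Total weight = 5/96 + 9/128 = 47/384
P(Y=0 | obs) = 5/96 / 47/384 = 20/47
P(Y=1 | obs) = 9/128 / 47/384 = 27/47
argmax = 1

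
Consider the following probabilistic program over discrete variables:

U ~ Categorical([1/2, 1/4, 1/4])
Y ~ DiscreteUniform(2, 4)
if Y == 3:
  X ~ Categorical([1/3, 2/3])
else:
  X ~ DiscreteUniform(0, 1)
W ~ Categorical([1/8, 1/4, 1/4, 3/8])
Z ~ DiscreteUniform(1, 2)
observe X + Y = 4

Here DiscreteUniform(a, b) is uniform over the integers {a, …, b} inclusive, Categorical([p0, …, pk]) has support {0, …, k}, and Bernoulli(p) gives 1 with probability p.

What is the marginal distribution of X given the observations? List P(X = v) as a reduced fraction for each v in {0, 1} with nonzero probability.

Enumerate traces; 48 have nonzero weight after conditioning:
  (U=0, Y=3, X=1, W=0, Z=1) weight 1/144
  (U=0, Y=3, X=1, W=0, Z=2) weight 1/144
  (U=0, Y=3, X=1, W=1, Z=1) weight 1/72
  (U=0, Y=3, X=1, W=1, Z=2) weight 1/72
  (U=0, Y=3, X=1, W=2, Z=1) weight 1/72
  (U=0, Y=3, X=1, W=2, Z=2) weight 1/72
  (U=0, Y=3, X=1, W=3, Z=1) weight 1/48
  (U=0, Y=3, X=1, W=3, Z=2) weight 1/48
  (U=0, Y=4, X=0, W=0, Z=1) weight 1/192
  … 39 more
Group by X:
  weight(X=0) = 1/6
  weight(X=1) = 2/9
Total weight = 1/6 + 2/9 = 7/18
P(X=0 | obs) = 1/6 / 7/18 = 3/7
P(X=1 | obs) = 2/9 / 7/18 = 4/7

P(X=0) = 3/7, P(X=1) = 4/7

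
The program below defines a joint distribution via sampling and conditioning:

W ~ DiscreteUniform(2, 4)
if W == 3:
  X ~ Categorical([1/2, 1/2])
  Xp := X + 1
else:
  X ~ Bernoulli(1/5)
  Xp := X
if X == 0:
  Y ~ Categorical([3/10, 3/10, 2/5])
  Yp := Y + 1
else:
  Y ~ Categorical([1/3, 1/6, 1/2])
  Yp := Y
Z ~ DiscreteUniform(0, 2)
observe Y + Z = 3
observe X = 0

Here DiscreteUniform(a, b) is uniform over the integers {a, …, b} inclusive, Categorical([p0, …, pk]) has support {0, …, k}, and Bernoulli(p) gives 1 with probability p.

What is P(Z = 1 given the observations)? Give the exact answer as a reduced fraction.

P(Z = 1 | obs) = 4/7

Enumerate traces; 6 have nonzero weight after conditioning:
  (W=2, X=0, Y=1, Z=2) weight 2/75
  (W=2, X=0, Y=2, Z=1) weight 8/225
  (W=3, X=0, Y=1, Z=2) weight 1/60
  (W=3, X=0, Y=2, Z=1) weight 1/45
  (W=4, X=0, Y=1, Z=2) weight 2/75
  (W=4, X=0, Y=2, Z=1) weight 8/225
Group by Z:
  weight(Z=1) = 7/75
  weight(Z=2) = 7/100
Total weight = 7/75 + 7/100 = 49/300
P(Z=1 | obs) = 7/75 / 49/300 = 4/7
P(Z=2 | obs) = 7/100 / 49/300 = 3/7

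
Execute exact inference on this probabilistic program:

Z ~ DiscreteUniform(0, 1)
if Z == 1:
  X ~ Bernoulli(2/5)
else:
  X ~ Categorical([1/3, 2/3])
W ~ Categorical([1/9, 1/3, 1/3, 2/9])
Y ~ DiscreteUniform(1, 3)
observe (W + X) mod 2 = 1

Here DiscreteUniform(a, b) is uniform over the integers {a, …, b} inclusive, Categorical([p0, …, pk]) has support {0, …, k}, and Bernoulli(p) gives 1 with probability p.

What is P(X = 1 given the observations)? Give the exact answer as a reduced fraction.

P(X = 1 | obs) = 32/67

Enumerate traces; 24 have nonzero weight after conditioning:
  (Z=0, X=0, W=1, Y=1) weight 1/54
  (Z=0, X=0, W=1, Y=2) weight 1/54
  (Z=0, X=0, W=1, Y=3) weight 1/54
  (Z=0, X=0, W=3, Y=1) weight 1/81
  (Z=0, X=0, W=3, Y=2) weight 1/81
  (Z=0, X=0, W=3, Y=3) weight 1/81
  (Z=0, X=1, W=0, Y=1) weight 1/81
  (Z=0, X=1, W=0, Y=2) weight 1/81
  … 16 more
Group by X:
  weight(X=0) = 7/27
  weight(X=1) = 32/135
Total weight = 7/27 + 32/135 = 67/135
P(X=0 | obs) = 7/27 / 67/135 = 35/67
P(X=1 | obs) = 32/135 / 67/135 = 32/67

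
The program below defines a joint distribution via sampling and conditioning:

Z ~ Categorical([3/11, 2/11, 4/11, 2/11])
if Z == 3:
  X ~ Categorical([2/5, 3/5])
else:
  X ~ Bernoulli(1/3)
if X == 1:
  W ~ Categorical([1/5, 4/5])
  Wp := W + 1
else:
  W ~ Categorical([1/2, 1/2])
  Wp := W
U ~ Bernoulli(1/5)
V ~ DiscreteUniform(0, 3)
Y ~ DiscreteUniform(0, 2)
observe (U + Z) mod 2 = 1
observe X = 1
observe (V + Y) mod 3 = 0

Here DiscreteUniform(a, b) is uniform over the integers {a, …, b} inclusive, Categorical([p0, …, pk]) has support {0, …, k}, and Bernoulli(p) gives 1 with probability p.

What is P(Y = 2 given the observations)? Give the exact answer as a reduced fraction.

Enumerate traces; 32 have nonzero weight after conditioning:
  (Z=0, X=1, W=0, U=1, V=0, Y=0) weight 1/3300
  (Z=0, X=1, W=0, U=1, V=1, Y=2) weight 1/3300
  (Z=0, X=1, W=0, U=1, V=2, Y=1) weight 1/3300
  (Z=0, X=1, W=0, U=1, V=3, Y=0) weight 1/3300
  (Z=0, X=1, W=1, U=1, V=0, Y=0) weight 1/825
  (Z=0, X=1, W=1, U=1, V=1, Y=2) weight 1/825
  (Z=0, X=1, W=1, U=1, V=2, Y=1) weight 1/825
  (Z=0, X=1, W=1, U=1, V=3, Y=0) weight 1/825
  … 24 more
Group by Y:
  weight(Y=0) = 49/1650
  weight(Y=1) = 49/3300
  weight(Y=2) = 49/3300
Total weight = 49/1650 + 49/3300 + 49/3300 = 49/825
P(Y=0 | obs) = 49/1650 / 49/825 = 1/2
P(Y=1 | obs) = 49/3300 / 49/825 = 1/4
P(Y=2 | obs) = 49/3300 / 49/825 = 1/4

P(Y = 2 | obs) = 1/4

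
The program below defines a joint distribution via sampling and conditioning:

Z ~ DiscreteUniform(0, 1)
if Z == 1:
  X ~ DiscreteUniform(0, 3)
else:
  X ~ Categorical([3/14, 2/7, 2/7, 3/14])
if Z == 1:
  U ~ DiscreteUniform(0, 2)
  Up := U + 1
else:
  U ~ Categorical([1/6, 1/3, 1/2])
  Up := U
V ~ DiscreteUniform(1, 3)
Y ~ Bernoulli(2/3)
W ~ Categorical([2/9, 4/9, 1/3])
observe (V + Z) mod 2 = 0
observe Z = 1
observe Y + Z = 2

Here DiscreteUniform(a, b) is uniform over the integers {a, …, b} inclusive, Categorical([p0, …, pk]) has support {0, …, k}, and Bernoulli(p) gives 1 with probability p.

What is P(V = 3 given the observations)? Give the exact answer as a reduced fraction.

P(V = 3 | obs) = 1/2

Enumerate traces; 72 have nonzero weight after conditioning:
  (Z=1, X=0, U=0, V=1, Y=1, W=0) weight 1/486
  (Z=1, X=0, U=0, V=1, Y=1, W=1) weight 1/243
  (Z=1, X=0, U=0, V=1, Y=1, W=2) weight 1/324
  (Z=1, X=0, U=0, V=3, Y=1, W=0) weight 1/486
  (Z=1, X=0, U=0, V=3, Y=1, W=1) weight 1/243
  (Z=1, X=0, U=0, V=3, Y=1, W=2) weight 1/324
  (Z=1, X=0, U=1, V=1, Y=1, W=0) weight 1/486
  (Z=1, X=0, U=1, V=1, Y=1, W=1) weight 1/243
  … 64 more
Group by V:
  weight(V=1) = 1/9
  weight(V=3) = 1/9
Total weight = 1/9 + 1/9 = 2/9
P(V=1 | obs) = 1/9 / 2/9 = 1/2
P(V=3 | obs) = 1/9 / 2/9 = 1/2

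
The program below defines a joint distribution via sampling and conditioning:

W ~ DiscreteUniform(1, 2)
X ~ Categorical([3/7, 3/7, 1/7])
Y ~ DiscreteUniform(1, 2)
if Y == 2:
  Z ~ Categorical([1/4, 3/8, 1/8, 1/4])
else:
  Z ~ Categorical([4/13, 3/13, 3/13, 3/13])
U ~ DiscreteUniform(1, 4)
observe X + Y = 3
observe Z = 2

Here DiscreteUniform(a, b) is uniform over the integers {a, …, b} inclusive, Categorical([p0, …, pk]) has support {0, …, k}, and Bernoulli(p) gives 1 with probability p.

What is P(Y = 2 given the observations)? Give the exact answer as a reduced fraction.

Enumerate traces; 16 have nonzero weight after conditioning:
  (W=1, X=1, Y=2, Z=2, U=1) weight 3/896
  (W=1, X=1, Y=2, Z=2, U=2) weight 3/896
  (W=1, X=1, Y=2, Z=2, U=3) weight 3/896
  (W=1, X=1, Y=2, Z=2, U=4) weight 3/896
  (W=1, X=2, Y=1, Z=2, U=1) weight 3/1456
  (W=1, X=2, Y=1, Z=2, U=2) weight 3/1456
  (W=1, X=2, Y=1, Z=2, U=3) weight 3/1456
  (W=1, X=2, Y=1, Z=2, U=4) weight 3/1456
  … 8 more
Group by Y:
  weight(Y=1) = 3/182
  weight(Y=2) = 3/112
Total weight = 3/182 + 3/112 = 9/208
P(Y=1 | obs) = 3/182 / 9/208 = 8/21
P(Y=2 | obs) = 3/112 / 9/208 = 13/21

P(Y = 2 | obs) = 13/21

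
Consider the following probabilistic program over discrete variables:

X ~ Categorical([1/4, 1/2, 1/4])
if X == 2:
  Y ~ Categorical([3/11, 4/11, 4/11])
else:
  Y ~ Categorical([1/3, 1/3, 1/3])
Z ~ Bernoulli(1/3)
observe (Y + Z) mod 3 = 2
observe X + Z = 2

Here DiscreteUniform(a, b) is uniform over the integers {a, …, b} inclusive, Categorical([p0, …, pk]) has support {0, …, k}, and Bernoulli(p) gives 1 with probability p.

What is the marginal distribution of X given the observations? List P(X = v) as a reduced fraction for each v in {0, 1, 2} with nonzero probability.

P(X=1) = 11/23, P(X=2) = 12/23

Enumerate traces; 2 have nonzero weight after conditioning:
  (X=1, Y=1, Z=1) weight 1/18
  (X=2, Y=2, Z=0) weight 2/33
Group by X:
  weight(X=1) = 1/18
  weight(X=2) = 2/33
Total weight = 1/18 + 2/33 = 23/198
P(X=1 | obs) = 1/18 / 23/198 = 11/23
P(X=2 | obs) = 2/33 / 23/198 = 12/23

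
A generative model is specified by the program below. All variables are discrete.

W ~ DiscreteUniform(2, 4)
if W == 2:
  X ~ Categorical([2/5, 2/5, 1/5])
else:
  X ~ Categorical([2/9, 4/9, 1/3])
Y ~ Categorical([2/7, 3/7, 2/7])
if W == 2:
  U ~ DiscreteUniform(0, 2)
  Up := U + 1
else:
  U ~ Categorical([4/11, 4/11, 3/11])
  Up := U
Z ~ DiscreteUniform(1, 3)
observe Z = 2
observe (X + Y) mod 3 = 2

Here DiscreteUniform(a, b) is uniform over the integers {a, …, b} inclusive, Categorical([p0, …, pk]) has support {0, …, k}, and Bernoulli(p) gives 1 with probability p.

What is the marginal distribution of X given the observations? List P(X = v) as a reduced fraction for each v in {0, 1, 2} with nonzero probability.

P(X=0) = 19/82, P(X=1) = 87/164, P(X=2) = 39/164

Enumerate traces; 27 have nonzero weight after conditioning:
  (W=2, X=0, Y=2, U=0, Z=2) weight 4/945
  (W=2, X=0, Y=2, U=1, Z=2) weight 4/945
  (W=2, X=0, Y=2, U=2, Z=2) weight 4/945
  (W=2, X=1, Y=1, U=0, Z=2) weight 2/315
  (W=2, X=1, Y=1, U=1, Z=2) weight 2/315
  (W=2, X=1, Y=1, U=2, Z=2) weight 2/315
  (W=2, X=2, Y=0, U=0, Z=2) weight 2/945
  (W=2, X=2, Y=0, U=1, Z=2) weight 2/945
  … 19 more
Group by X:
  weight(X=0) = 76/2835
  weight(X=1) = 58/945
  weight(X=2) = 26/945
Total weight = 76/2835 + 58/945 + 26/945 = 328/2835
P(X=0 | obs) = 76/2835 / 328/2835 = 19/82
P(X=1 | obs) = 58/945 / 328/2835 = 87/164
P(X=2 | obs) = 26/945 / 328/2835 = 39/164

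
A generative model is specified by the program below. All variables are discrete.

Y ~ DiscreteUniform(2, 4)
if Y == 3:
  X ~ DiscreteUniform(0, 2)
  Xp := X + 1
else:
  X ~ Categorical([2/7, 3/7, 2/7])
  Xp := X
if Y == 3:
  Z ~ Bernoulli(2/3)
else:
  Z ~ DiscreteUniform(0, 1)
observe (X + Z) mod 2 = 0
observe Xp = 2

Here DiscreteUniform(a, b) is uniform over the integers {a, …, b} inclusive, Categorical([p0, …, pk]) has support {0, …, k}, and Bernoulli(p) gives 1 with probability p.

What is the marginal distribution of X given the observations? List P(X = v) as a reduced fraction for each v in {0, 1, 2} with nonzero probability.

Enumerate traces; 3 have nonzero weight after conditioning:
  (Y=2, X=2, Z=0) weight 1/21
  (Y=3, X=1, Z=1) weight 2/27
  (Y=4, X=2, Z=0) weight 1/21
Group by X:
  weight(X=1) = 2/27
  weight(X=2) = 2/21
Total weight = 2/27 + 2/21 = 32/189
P(X=1 | obs) = 2/27 / 32/189 = 7/16
P(X=2 | obs) = 2/21 / 32/189 = 9/16

P(X=1) = 7/16, P(X=2) = 9/16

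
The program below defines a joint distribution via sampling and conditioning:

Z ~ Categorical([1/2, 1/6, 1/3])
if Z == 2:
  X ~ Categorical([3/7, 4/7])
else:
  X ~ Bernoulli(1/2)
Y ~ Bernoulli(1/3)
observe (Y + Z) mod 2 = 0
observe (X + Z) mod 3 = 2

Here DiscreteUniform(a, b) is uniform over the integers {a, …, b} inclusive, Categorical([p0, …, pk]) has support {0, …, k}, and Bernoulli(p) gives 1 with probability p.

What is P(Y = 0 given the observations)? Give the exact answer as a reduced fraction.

P(Y = 0 | obs) = 24/31

Enumerate traces; 2 have nonzero weight after conditioning:
  (Z=1, X=1, Y=1) weight 1/36
  (Z=2, X=0, Y=0) weight 2/21
Group by Y:
  weight(Y=0) = 2/21
  weight(Y=1) = 1/36
Total weight = 2/21 + 1/36 = 31/252
P(Y=0 | obs) = 2/21 / 31/252 = 24/31
P(Y=1 | obs) = 1/36 / 31/252 = 7/31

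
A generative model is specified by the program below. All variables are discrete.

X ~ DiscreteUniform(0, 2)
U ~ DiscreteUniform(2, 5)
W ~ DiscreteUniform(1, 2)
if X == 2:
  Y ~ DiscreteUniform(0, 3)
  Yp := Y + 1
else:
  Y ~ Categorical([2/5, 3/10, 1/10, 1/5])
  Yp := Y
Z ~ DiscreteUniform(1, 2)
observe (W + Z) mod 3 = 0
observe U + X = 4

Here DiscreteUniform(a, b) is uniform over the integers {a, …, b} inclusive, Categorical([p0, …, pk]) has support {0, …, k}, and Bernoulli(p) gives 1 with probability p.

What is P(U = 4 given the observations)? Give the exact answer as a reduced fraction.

Enumerate traces; 24 have nonzero weight after conditioning:
  (X=0, U=4, W=1, Y=0, Z=2) weight 1/120
  (X=0, U=4, W=1, Y=1, Z=2) weight 1/160
  (X=0, U=4, W=1, Y=2, Z=2) weight 1/480
  (X=0, U=4, W=1, Y=3, Z=2) weight 1/240
  (X=0, U=4, W=2, Y=0, Z=1) weight 1/120
  (X=0, U=4, W=2, Y=1, Z=1) weight 1/160
  (X=0, U=4, W=2, Y=2, Z=1) weight 1/480
  (X=0, U=4, W=2, Y=3, Z=1) weight 1/240
  (X=1, U=3, W=1, Y=0, Z=2) weight 1/120
  (X=2, U=2, W=1, Y=0, Z=2) weight 1/192
  … 14 more
Group by U:
  weight(U=2) = 1/24
  weight(U=3) = 1/24
  weight(U=4) = 1/24
Total weight = 1/24 + 1/24 + 1/24 = 1/8
P(U=2 | obs) = 1/24 / 1/8 = 1/3
P(U=3 | obs) = 1/24 / 1/8 = 1/3
P(U=4 | obs) = 1/24 / 1/8 = 1/3

P(U = 4 | obs) = 1/3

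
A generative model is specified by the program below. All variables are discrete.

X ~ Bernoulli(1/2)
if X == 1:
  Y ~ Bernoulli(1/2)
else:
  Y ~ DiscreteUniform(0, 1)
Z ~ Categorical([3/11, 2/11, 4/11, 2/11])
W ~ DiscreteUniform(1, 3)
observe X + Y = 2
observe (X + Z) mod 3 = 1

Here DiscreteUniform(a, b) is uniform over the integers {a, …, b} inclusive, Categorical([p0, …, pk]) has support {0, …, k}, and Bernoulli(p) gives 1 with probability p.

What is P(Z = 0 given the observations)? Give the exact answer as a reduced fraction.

P(Z = 0 | obs) = 3/5

Enumerate traces; 6 have nonzero weight after conditioning:
  (X=1, Y=1, Z=0, W=1) weight 1/44
  (X=1, Y=1, Z=0, W=2) weight 1/44
  (X=1, Y=1, Z=0, W=3) weight 1/44
  (X=1, Y=1, Z=3, W=1) weight 1/66
  (X=1, Y=1, Z=3, W=2) weight 1/66
  (X=1, Y=1, Z=3, W=3) weight 1/66
Group by Z:
  weight(Z=0) = 3/44
  weight(Z=3) = 1/22
Total weight = 3/44 + 1/22 = 5/44
P(Z=0 | obs) = 3/44 / 5/44 = 3/5
P(Z=3 | obs) = 1/22 / 5/44 = 2/5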